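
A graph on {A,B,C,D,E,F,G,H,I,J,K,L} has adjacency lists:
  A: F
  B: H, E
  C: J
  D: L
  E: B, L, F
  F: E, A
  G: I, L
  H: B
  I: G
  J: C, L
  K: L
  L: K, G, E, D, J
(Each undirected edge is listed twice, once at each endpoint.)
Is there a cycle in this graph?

The graph has 12 vertices, 11 edges, and 1 connected component.
Since 11 = 12 - 1, the graph is a forest and contains no cycle.

No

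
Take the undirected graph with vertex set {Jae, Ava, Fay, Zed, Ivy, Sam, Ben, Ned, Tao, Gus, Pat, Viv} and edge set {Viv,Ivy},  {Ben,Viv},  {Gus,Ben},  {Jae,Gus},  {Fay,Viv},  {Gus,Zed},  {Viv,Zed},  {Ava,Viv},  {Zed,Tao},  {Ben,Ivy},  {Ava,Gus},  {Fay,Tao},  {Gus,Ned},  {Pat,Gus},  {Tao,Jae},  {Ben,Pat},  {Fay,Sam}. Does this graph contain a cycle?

Yes

|V| = 12, |E| = 17, number of components = 1.
One cycle is Gus-Zed-Viv-Ben-Pat-Gus.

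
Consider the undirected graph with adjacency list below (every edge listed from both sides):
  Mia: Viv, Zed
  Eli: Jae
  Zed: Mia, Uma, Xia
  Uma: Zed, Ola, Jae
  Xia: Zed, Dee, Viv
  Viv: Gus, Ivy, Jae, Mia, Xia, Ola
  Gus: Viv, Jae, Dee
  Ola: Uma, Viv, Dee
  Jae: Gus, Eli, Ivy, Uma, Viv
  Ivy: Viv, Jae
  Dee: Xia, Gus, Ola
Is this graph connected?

Starting from Mia and exploring outward reaches every vertex (Mia, Viv, Zed, Xia, Ivy, Jae, Gus, Ola, Uma, Dee, Eli); the graph is connected.

Yes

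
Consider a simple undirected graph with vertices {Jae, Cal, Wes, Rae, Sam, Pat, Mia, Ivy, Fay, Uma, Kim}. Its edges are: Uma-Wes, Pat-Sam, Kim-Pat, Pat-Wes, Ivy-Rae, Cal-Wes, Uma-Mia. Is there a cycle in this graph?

|V| = 11, |E| = 7, number of components = 4.
A forest on 11 vertices with 4 components has exactly 7 edges, which matches — so no cycle.

No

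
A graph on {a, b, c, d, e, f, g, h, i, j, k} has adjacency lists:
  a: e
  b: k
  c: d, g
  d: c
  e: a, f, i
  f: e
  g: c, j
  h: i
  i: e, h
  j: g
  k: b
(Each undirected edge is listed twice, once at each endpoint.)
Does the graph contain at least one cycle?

No

|V| = 11, |E| = 8, number of components = 3.
A forest on 11 vertices with 3 components has exactly 8 edges, which matches — so no cycle.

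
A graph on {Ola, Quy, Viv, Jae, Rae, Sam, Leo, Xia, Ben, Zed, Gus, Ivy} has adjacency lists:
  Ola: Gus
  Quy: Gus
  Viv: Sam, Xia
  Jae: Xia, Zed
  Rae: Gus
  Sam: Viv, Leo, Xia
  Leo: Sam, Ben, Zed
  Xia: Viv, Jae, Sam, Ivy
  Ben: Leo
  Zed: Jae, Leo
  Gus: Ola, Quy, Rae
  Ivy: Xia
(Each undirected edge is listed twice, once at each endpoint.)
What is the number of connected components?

2

Component: {Ola, Quy, Rae, Gus}
Component: {Viv, Jae, Sam, Leo, Xia, Ben, Zed, Ivy}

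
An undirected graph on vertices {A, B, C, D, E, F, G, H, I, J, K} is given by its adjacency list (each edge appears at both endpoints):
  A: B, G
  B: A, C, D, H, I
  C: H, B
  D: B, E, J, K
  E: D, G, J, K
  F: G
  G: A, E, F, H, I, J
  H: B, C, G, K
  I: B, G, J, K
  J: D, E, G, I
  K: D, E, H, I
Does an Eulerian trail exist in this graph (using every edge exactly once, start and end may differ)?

Degrees: A:2, B:5, C:2, D:4, E:4, F:1, G:6, H:4, I:4, J:4, K:4
Odd-degree vertices: B, F (2 total).
The non-isolated vertices are connected and exactly 2 have odd degree, so an Eulerian trail exists (from B to F).

Yes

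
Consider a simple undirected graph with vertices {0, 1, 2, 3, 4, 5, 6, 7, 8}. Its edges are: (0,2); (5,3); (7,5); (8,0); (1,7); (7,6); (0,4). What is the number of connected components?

2

Component: {0, 2, 4, 8}
Component: {1, 3, 5, 6, 7}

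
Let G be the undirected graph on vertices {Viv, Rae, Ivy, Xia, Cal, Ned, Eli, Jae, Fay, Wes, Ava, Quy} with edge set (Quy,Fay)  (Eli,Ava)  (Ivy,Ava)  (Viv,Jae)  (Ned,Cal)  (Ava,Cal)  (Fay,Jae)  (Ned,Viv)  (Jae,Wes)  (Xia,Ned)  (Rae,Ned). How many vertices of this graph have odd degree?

Degrees: Viv:2, Rae:1, Ivy:1, Xia:1, Cal:2, Ned:4, Eli:1, Jae:3, Fay:2, Wes:1, Ava:3, Quy:1
Odd-degree vertices: Rae, Ivy, Xia, Eli, Jae, Wes, Ava, Quy.

8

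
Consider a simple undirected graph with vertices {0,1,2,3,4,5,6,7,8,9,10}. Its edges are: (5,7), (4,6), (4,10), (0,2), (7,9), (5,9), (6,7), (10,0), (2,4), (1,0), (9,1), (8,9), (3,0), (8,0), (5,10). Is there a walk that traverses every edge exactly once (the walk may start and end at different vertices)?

Degrees: 0:5, 1:2, 2:2, 3:1, 4:3, 5:3, 6:2, 7:3, 8:2, 9:4, 10:3
Odd-degree vertices: 0, 3, 4, 5, 7, 10 (6 total).
With 6 odd-degree vertices (more than two), no single trail can use every edge.

No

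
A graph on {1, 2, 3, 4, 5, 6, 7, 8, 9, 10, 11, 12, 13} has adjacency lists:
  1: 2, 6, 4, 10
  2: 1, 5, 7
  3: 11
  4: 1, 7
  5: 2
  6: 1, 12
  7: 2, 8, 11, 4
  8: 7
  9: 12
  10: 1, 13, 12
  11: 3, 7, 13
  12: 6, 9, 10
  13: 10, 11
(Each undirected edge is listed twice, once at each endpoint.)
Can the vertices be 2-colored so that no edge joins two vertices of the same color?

A valid 2-coloring puts {2, 4, 6, 8, 9, 10, 11} on one side and {1, 3, 5, 7, 12, 13} on the other; every edge crosses between the two sides.

Yes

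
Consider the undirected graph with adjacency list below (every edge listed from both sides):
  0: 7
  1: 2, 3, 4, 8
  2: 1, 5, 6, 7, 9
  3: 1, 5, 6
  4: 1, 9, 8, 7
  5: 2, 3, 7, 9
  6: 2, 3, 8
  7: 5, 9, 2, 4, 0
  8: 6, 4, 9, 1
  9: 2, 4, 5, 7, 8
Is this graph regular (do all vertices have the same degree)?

Degrees: 0:1, 1:4, 2:5, 3:3, 4:4, 5:4, 6:3, 7:5, 8:4, 9:5
Vertex 0 has degree 1 while 2 has degree 5, so the graph is not regular.

No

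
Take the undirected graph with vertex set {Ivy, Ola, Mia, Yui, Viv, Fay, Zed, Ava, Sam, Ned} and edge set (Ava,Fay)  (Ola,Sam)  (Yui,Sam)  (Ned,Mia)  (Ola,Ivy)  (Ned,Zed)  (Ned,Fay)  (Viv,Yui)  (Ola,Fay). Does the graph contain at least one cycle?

No

|V| = 10, |E| = 9, number of components = 1.
Since 9 = 10 - 1, the graph is a forest and contains no cycle.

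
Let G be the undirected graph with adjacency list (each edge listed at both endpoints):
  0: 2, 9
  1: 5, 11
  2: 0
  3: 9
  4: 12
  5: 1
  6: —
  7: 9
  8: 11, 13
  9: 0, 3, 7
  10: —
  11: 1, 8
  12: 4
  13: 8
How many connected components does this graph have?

5

Component: {6}
Component: {10}
Component: {4, 12}
Component: {0, 2, 3, 7, 9}
Component: {1, 5, 8, 11, 13}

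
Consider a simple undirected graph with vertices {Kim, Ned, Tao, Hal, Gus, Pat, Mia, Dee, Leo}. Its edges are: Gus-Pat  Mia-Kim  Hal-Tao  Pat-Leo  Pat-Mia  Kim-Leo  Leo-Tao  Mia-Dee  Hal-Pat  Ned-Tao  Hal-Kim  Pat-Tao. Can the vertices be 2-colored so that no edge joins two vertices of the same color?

The cycle Tao-Pat-Leo-Tao has length 3, which is odd, so the graph is not bipartite.

No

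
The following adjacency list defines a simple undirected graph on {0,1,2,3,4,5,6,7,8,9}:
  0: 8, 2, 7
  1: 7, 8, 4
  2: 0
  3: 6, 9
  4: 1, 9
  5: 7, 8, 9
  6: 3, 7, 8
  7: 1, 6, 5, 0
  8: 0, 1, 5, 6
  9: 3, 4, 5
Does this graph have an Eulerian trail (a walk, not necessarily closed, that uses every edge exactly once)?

Degrees: 0:3, 1:3, 2:1, 3:2, 4:2, 5:3, 6:3, 7:4, 8:4, 9:3
Odd-degree vertices: 0, 1, 2, 5, 6, 9 (6 total).
An Eulerian trail requires 0 or 2 odd-degree vertices; here there are 6.

No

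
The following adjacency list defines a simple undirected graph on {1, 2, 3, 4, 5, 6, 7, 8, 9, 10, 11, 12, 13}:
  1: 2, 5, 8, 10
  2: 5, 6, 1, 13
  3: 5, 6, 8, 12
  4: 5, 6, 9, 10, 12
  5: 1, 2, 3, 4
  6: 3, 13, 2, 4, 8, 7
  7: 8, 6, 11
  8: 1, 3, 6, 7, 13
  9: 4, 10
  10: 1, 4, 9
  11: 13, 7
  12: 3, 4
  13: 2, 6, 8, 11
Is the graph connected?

Yes

Starting from 1 and exploring outward reaches every vertex (1, 2, 8, 5, 10, 6, 13, 7, 3, 4, 9, 11, 12); the graph is connected.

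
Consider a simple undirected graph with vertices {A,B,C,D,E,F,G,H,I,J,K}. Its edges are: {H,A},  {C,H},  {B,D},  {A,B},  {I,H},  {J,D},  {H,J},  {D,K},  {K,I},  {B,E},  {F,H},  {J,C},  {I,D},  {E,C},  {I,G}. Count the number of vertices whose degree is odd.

6

Degrees: A:2, B:3, C:3, D:4, E:2, F:1, G:1, H:5, I:4, J:3, K:2
Odd-degree vertices: B, C, F, G, H, J.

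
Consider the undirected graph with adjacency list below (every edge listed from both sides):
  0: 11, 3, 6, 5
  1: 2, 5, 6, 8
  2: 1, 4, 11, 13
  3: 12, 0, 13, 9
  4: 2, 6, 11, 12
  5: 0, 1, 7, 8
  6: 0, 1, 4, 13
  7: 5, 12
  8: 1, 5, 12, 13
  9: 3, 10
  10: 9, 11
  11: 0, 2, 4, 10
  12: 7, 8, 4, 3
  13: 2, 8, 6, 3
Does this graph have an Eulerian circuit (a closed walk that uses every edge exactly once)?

Yes

Degrees: 0:4, 1:4, 2:4, 3:4, 4:4, 5:4, 6:4, 7:2, 8:4, 9:2, 10:2, 11:4, 12:4, 13:4
All degrees are even and the non-isolated vertices are connected — an Eulerian circuit exists.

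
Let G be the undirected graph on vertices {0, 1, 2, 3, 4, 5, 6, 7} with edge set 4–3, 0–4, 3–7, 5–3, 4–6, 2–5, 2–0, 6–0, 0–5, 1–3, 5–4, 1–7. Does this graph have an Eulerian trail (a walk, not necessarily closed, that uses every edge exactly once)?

Yes

Degrees: 0:4, 1:2, 2:2, 3:4, 4:4, 5:4, 6:2, 7:2
Odd-degree vertices: none (0 total).
With 0 odd-degree vertices and all edges in one connected piece, an Eulerian trail exists.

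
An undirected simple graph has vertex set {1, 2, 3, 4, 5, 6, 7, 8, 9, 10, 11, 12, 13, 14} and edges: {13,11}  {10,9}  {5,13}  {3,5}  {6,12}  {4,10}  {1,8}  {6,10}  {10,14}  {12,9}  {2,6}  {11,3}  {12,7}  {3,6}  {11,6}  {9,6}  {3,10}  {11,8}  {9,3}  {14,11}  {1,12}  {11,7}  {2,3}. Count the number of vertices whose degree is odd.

2

Degrees: 1:2, 2:2, 3:6, 4:1, 5:2, 6:6, 7:2, 8:2, 9:4, 10:5, 11:6, 12:4, 13:2, 14:2
Odd-degree vertices: 4, 10.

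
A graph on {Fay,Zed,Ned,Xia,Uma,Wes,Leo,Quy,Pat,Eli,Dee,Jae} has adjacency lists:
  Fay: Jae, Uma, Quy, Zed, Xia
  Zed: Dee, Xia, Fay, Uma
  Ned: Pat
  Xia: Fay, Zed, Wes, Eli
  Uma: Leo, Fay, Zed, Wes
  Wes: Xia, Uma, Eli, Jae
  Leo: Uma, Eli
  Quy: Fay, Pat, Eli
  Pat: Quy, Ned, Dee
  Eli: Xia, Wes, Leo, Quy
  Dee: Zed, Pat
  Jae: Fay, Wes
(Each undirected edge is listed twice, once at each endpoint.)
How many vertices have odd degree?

4

Degrees: Fay:5, Zed:4, Ned:1, Xia:4, Uma:4, Wes:4, Leo:2, Quy:3, Pat:3, Eli:4, Dee:2, Jae:2
Odd-degree vertices: Fay, Ned, Quy, Pat.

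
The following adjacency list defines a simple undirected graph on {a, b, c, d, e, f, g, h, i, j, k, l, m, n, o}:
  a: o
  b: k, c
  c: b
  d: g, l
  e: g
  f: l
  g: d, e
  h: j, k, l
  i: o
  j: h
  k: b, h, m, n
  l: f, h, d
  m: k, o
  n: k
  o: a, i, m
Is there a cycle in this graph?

|V| = 15, |E| = 14, number of components = 1.
Since 14 = 15 - 1, the graph is a forest and contains no cycle.

No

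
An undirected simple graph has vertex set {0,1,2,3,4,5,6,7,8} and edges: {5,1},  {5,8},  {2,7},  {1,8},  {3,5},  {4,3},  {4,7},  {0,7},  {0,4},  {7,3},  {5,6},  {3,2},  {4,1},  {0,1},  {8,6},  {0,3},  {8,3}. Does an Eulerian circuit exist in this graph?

Yes

Degrees: 0:4, 1:4, 2:2, 3:6, 4:4, 5:4, 6:2, 7:4, 8:4
Every vertex has even degree and the edges form a single connected piece, so an Eulerian circuit exists.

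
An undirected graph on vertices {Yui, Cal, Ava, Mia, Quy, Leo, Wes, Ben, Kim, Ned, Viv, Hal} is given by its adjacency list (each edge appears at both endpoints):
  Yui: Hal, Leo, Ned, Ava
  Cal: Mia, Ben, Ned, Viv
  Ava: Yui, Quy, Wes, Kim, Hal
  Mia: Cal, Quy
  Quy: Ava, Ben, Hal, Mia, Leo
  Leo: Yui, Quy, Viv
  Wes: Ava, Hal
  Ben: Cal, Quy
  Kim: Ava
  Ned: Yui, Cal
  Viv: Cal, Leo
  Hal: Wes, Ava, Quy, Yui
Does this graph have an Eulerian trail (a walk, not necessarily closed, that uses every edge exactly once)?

Degrees: Yui:4, Cal:4, Ava:5, Mia:2, Quy:5, Leo:3, Wes:2, Ben:2, Kim:1, Ned:2, Viv:2, Hal:4
Odd-degree vertices: Ava, Quy, Leo, Kim (4 total).
With 4 odd-degree vertices (more than two), no single trail can use every edge.

No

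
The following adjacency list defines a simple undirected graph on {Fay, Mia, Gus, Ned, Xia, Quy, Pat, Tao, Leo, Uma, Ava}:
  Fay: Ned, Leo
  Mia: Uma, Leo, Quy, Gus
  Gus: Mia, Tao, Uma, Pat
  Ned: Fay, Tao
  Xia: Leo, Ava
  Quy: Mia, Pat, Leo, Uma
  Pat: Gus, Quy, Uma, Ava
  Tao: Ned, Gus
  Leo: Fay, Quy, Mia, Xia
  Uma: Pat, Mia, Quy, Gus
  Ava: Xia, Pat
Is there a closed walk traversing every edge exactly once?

Yes

Degrees: Fay:2, Mia:4, Gus:4, Ned:2, Xia:2, Quy:4, Pat:4, Tao:2, Leo:4, Uma:4, Ava:2
Every vertex has even degree and the edges form a single connected piece, so an Eulerian circuit exists.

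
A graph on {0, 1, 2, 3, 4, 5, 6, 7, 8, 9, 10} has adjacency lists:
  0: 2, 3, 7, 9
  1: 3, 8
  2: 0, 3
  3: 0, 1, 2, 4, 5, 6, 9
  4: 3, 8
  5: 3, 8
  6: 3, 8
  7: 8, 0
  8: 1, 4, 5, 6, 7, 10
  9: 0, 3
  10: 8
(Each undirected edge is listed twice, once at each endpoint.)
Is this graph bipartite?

No

The cycle 9-0-3-9 has length 3, which is odd, so the graph is not bipartite.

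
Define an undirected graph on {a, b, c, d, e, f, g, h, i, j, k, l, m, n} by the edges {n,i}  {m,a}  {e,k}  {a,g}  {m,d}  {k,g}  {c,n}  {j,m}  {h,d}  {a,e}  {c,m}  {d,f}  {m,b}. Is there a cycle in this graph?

Yes

The graph has 14 vertices, 13 edges, and 2 connected components.
Since 13 > 14 - 2, a cycle must exist; for instance a-e-k-g-a.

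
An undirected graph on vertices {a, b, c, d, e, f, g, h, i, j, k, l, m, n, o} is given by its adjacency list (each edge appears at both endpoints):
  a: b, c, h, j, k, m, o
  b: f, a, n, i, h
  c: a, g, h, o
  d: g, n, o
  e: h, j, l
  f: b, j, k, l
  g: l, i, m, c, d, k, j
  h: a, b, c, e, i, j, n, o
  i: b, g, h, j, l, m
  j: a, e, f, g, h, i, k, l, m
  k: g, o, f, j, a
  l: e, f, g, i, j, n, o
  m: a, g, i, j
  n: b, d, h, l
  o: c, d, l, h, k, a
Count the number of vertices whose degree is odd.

Degrees: a:7, b:5, c:4, d:3, e:3, f:4, g:7, h:8, i:6, j:9, k:5, l:7, m:4, n:4, o:6
Odd-degree vertices: a, b, d, e, g, j, k, l.

8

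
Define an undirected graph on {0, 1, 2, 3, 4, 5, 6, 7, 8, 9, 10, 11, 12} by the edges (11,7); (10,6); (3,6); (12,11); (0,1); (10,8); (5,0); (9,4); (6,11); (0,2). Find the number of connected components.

Component: {4, 9}
Component: {0, 1, 2, 5}
Component: {3, 6, 7, 8, 10, 11, 12}

3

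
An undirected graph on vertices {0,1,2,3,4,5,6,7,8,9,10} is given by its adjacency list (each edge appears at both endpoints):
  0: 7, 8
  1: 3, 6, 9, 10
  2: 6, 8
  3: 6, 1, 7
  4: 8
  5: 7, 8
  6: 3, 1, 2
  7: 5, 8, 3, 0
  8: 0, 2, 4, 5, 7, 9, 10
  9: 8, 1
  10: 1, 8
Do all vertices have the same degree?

No

Degrees: 0:2, 1:4, 2:2, 3:3, 4:1, 5:2, 6:3, 7:4, 8:7, 9:2, 10:2
Degrees are not all equal (e.g. deg(4)=1 but deg(8)=7); not regular.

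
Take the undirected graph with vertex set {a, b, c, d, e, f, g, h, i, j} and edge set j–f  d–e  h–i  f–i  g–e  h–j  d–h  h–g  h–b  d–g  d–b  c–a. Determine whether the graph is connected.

No

Component: {a, c}
Component: {b, d, e, f, g, h, i, j}
No edge joins these 2 groups, so the graph is disconnected.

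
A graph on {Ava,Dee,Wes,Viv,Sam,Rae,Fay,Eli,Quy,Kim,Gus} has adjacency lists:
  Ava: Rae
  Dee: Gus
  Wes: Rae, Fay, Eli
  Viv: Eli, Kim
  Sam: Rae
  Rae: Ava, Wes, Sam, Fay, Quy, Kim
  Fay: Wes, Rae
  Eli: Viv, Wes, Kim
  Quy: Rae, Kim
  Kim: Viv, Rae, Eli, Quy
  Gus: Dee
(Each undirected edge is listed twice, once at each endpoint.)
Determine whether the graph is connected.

No

Component: {Dee, Gus}
Component: {Ava, Wes, Viv, Sam, Rae, Fay, Eli, Quy, Kim}
No edge joins these 2 groups, so the graph is disconnected.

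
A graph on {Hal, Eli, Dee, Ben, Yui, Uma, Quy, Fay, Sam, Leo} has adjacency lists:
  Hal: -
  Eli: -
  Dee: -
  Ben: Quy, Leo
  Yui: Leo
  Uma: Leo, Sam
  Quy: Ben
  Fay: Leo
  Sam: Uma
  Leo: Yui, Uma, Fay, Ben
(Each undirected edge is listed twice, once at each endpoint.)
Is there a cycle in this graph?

No

|V| = 10, |E| = 6, number of components = 4.
A forest on 10 vertices with 4 components has exactly 6 edges, which matches — so no cycle.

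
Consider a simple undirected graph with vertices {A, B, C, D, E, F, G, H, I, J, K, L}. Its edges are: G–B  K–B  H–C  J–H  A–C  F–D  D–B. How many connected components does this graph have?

Component: {E}
Component: {I}
Component: {L}
Component: {A, C, H, J}
Component: {B, D, F, G, K}

5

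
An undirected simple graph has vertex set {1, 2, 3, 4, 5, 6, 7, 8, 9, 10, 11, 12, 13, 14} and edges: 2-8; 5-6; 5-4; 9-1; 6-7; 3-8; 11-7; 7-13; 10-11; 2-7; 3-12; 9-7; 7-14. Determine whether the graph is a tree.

|V| = 14, |E| = 13.
Connected and |E| = |V| - 1, which characterizes a tree.

Yes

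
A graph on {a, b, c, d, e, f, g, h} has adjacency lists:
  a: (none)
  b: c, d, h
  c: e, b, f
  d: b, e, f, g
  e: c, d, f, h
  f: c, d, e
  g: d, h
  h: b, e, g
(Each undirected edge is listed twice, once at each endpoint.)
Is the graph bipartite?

The cycle e-f-d-e has length 3, which is odd, so the graph is not bipartite.

No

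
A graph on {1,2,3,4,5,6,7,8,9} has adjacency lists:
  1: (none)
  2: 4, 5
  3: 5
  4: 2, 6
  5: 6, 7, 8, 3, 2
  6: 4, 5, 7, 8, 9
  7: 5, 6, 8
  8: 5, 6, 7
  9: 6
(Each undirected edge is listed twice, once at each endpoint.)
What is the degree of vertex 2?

Neighbors of 2: 4, 5.

2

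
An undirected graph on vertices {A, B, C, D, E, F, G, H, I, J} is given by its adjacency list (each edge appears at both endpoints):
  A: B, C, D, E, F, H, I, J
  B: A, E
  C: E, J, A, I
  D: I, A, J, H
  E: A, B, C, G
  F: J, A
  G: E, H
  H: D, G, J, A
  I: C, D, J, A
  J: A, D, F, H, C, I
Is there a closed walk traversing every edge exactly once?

Degrees: A:8, B:2, C:4, D:4, E:4, F:2, G:2, H:4, I:4, J:6
Every vertex has even degree and the edges form a single connected piece, so an Eulerian circuit exists.

Yes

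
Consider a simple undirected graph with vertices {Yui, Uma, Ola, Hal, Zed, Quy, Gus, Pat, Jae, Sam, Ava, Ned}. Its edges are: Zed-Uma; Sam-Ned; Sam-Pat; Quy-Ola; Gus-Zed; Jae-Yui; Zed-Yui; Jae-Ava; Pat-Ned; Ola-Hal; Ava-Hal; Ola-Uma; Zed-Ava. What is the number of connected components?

2

Component: {Pat, Sam, Ned}
Component: {Yui, Uma, Ola, Hal, Zed, Quy, Gus, Jae, Ava}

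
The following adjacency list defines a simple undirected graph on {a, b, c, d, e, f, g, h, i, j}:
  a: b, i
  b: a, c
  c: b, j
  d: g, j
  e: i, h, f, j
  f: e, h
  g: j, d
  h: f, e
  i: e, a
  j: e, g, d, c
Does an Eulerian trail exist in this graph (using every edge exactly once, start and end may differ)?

Degrees: a:2, b:2, c:2, d:2, e:4, f:2, g:2, h:2, i:2, j:4
Odd-degree vertices: none (0 total).
The non-isolated vertices are connected and exactly 0 have odd degree, so an Eulerian trail exists.

Yes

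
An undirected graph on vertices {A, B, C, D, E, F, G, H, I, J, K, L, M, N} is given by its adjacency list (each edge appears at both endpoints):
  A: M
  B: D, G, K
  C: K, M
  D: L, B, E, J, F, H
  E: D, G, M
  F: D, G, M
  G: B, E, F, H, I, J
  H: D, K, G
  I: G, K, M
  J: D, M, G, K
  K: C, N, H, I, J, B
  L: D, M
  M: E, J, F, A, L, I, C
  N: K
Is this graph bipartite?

A valid 2-coloring puts {D, G, K, M} on one side and {A, B, C, E, F, H, I, J, L, N} on the other; every edge crosses between the two sides.

Yes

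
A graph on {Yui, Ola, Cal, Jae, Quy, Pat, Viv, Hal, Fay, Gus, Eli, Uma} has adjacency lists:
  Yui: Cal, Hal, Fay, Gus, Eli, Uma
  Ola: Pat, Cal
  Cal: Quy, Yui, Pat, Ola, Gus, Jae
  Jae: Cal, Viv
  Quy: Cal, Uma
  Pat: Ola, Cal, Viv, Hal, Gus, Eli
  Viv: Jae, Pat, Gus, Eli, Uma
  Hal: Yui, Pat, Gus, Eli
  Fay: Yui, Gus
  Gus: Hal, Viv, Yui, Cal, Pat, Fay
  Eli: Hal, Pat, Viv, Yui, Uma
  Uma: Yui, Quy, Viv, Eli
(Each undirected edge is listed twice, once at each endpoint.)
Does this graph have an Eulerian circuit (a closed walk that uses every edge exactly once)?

Degrees: Yui:6, Ola:2, Cal:6, Jae:2, Quy:2, Pat:6, Viv:5, Hal:4, Fay:2, Gus:6, Eli:5, Uma:4
Vertices with odd degree: Viv, Eli. An Eulerian circuit requires all degrees even.

No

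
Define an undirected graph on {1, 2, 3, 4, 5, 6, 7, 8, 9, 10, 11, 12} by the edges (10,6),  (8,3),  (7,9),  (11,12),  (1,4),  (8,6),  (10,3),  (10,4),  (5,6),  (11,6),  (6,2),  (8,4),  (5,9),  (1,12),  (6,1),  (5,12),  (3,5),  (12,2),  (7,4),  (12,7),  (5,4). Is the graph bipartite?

Partition the vertices as {3, 4, 6, 9, 12} vs {1, 2, 5, 7, 8, 10, 11}. Each listed edge has one endpoint in each part, so the graph is bipartite.

Yes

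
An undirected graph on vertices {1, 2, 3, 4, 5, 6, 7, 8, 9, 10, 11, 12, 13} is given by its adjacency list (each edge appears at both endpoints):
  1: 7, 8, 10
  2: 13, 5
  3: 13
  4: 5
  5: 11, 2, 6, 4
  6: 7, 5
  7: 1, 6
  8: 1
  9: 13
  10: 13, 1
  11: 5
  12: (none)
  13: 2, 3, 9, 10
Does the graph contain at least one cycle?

Yes

|V| = 13, |E| = 12, number of components = 2.
Since 12 > 13 - 2, a cycle must exist; for instance 1-7-6-5-2-13-10-1.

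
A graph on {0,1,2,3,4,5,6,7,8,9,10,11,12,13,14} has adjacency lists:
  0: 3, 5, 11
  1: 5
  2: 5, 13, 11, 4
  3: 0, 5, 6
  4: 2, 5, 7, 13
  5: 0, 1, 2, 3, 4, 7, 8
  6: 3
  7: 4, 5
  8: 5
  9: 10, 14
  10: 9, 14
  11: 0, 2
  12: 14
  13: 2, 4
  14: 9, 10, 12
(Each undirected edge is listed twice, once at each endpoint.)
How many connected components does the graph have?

Component: {9, 10, 12, 14}
Component: {0, 1, 2, 3, 4, 5, 6, 7, 8, 11, 13}

2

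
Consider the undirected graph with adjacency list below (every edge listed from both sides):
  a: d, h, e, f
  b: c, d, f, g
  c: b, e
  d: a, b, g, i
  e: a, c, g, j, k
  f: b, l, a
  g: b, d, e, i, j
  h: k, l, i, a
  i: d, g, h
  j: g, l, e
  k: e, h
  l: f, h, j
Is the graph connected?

Yes

A breadth-first search from a visits a, h, f, d, e, k, l, i, b, g, c, j — all 12 vertices — so the graph is connected.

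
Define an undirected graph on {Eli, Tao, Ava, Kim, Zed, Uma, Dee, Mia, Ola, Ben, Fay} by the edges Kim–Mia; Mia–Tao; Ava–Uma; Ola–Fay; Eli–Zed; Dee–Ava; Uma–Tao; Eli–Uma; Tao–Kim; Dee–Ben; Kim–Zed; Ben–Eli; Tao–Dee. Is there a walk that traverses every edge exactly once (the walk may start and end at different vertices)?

Degrees: Eli:3, Tao:4, Ava:2, Kim:3, Zed:2, Uma:3, Dee:3, Mia:2, Ola:1, Ben:2, Fay:1
Odd-degree vertices: Eli, Kim, Uma, Dee, Ola, Fay (6 total).
An Eulerian trail requires 0 or 2 odd-degree vertices; here there are 6.

No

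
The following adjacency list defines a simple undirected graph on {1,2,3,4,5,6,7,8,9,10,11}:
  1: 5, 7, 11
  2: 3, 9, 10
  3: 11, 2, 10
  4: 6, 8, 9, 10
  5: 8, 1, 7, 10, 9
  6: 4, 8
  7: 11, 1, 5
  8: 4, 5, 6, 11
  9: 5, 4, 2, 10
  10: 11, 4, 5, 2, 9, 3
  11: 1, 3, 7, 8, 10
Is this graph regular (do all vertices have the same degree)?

No

Degrees: 1:3, 2:3, 3:3, 4:4, 5:5, 6:2, 7:3, 8:4, 9:4, 10:6, 11:5
Degrees are not all equal (e.g. deg(6)=2 but deg(10)=6); not regular.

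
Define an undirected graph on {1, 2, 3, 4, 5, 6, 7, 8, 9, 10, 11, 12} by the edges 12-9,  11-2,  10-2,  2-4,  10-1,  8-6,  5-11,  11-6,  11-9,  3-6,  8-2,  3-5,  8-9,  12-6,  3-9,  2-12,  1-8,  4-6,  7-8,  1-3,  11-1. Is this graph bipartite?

Yes

A valid 2-coloring puts {3, 4, 8, 10, 11, 12} on one side and {1, 2, 5, 6, 7, 9} on the other; every edge crosses between the two sides.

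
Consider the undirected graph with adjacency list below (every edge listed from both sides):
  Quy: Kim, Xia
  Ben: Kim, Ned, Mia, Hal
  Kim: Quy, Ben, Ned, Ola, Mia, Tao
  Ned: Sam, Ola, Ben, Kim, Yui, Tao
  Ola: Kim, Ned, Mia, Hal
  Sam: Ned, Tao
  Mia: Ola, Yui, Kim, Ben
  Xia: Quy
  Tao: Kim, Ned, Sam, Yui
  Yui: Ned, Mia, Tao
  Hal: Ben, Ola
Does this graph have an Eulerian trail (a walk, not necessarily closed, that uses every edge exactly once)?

Degrees: Quy:2, Ben:4, Kim:6, Ned:6, Ola:4, Sam:2, Mia:4, Xia:1, Tao:4, Yui:3, Hal:2
Odd-degree vertices: Xia, Yui (2 total).
With 2 odd-degree vertices and all edges in one connected piece, an Eulerian trail exists (from Xia to Yui).

Yes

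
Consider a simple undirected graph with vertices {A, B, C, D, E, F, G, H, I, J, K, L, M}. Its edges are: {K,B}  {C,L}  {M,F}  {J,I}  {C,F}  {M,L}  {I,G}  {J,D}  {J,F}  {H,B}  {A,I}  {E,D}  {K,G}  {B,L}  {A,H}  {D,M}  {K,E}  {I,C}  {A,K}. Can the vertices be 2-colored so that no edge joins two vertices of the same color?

Yes

Partition the vertices as {D, F, H, I, K, L} vs {A, B, C, E, G, J, M}. Each listed edge has one endpoint in each part, so the graph is bipartite.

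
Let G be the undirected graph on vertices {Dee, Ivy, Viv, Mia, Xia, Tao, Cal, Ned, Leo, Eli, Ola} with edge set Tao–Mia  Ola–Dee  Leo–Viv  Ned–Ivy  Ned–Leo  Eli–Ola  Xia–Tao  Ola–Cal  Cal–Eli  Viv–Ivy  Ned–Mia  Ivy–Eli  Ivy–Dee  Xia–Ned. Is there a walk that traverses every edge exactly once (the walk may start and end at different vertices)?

Yes

Degrees: Dee:2, Ivy:4, Viv:2, Mia:2, Xia:2, Tao:2, Cal:2, Ned:4, Leo:2, Eli:3, Ola:3
Odd-degree vertices: Eli, Ola (2 total).
The non-isolated vertices are connected and exactly 2 have odd degree, so an Eulerian trail exists (from Eli to Ola).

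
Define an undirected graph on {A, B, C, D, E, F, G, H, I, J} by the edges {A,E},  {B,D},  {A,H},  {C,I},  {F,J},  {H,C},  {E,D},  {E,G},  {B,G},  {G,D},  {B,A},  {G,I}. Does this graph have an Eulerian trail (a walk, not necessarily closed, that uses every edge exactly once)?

Degrees: A:3, B:3, C:2, D:3, E:3, F:1, G:4, H:2, I:2, J:1
Odd-degree vertices: A, B, D, E, F, J (6 total).
With 6 odd-degree vertices (more than two), no single trail can use every edge.

No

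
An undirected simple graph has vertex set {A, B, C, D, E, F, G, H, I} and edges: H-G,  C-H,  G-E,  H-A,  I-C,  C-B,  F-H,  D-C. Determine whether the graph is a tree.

|V| = 9, |E| = 8.
Connected and |E| = |V| - 1, which characterizes a tree.

Yes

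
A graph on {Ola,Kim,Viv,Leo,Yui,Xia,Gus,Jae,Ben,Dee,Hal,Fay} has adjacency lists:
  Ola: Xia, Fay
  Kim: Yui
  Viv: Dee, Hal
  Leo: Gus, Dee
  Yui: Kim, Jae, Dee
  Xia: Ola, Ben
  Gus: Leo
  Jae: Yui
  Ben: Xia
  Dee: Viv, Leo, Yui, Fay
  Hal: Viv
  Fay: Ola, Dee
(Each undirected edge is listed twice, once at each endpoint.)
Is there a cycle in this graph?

The graph has 12 vertices, 11 edges, and 1 connected component.
Since 11 = 12 - 1, the graph is a forest and contains no cycle.

No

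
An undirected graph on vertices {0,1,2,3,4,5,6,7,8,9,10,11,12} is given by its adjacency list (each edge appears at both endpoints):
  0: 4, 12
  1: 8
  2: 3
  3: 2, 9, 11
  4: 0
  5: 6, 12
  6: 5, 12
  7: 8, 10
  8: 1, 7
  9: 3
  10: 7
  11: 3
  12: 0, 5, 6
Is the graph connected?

Component: {1, 7, 8, 10}
Component: {2, 3, 9, 11}
Component: {0, 4, 5, 6, 12}
No edge joins these 3 groups, so the graph is disconnected.

No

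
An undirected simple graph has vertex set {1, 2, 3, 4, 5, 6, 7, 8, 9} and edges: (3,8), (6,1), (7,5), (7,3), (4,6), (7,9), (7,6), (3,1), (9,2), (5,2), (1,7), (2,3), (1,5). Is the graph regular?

Degrees: 1:4, 2:3, 3:4, 4:1, 5:3, 6:3, 7:5, 8:1, 9:2
Degrees are not all equal (e.g. deg(4)=1 but deg(7)=5); not regular.

No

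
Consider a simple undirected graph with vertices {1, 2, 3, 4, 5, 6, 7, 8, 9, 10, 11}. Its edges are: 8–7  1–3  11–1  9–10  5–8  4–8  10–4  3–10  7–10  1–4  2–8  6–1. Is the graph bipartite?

Partition the vertices as {2, 3, 4, 5, 6, 7, 9, 11} vs {1, 8, 10}. Each listed edge has one endpoint in each part, so the graph is bipartite.

Yes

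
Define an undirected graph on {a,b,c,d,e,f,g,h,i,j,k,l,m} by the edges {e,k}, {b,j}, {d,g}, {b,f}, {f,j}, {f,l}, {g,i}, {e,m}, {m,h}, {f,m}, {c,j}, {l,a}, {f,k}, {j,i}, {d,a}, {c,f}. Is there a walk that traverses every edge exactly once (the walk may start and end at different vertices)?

Yes

Degrees: a:2, b:2, c:2, d:2, e:2, f:6, g:2, h:1, i:2, j:4, k:2, l:2, m:3
Odd-degree vertices: h, m (2 total).
With 2 odd-degree vertices and all edges in one connected piece, an Eulerian trail exists (from h to m).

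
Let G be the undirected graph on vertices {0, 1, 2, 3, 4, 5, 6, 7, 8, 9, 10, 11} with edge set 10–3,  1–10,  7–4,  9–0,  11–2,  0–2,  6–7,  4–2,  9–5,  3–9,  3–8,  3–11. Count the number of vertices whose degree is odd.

6

Degrees: 0:2, 1:1, 2:3, 3:4, 4:2, 5:1, 6:1, 7:2, 8:1, 9:3, 10:2, 11:2
Odd-degree vertices: 1, 2, 5, 6, 8, 9.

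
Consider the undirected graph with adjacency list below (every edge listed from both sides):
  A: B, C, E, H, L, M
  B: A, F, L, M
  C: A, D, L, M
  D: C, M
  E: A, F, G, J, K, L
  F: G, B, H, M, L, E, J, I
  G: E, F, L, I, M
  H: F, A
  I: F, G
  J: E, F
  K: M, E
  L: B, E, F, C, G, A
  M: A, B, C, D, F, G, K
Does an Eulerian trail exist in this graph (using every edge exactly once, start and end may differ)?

Yes

Degrees: A:6, B:4, C:4, D:2, E:6, F:8, G:5, H:2, I:2, J:2, K:2, L:6, M:7
Odd-degree vertices: G, M (2 total).
With 2 odd-degree vertices and all edges in one connected piece, an Eulerian trail exists (from G to M).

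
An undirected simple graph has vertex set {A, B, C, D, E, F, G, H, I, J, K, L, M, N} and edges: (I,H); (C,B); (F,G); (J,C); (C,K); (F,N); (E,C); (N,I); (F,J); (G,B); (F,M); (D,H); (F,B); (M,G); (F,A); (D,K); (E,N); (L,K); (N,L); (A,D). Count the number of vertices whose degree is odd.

4

Degrees: A:2, B:3, C:4, D:3, E:2, F:6, G:3, H:2, I:2, J:2, K:3, L:2, M:2, N:4
Odd-degree vertices: B, D, G, K.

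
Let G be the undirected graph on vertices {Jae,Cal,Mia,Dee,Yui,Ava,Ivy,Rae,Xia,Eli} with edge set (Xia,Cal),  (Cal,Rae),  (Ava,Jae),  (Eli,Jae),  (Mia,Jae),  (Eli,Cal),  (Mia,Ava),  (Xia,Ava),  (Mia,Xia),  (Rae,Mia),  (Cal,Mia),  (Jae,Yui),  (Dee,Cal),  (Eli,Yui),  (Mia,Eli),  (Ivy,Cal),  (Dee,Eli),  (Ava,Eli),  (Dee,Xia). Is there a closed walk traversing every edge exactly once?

Degrees: Jae:4, Cal:6, Mia:6, Dee:3, Yui:2, Ava:4, Ivy:1, Rae:2, Xia:4, Eli:6
Vertices with odd degree: Dee, Ivy. An Eulerian circuit requires all degrees even.

No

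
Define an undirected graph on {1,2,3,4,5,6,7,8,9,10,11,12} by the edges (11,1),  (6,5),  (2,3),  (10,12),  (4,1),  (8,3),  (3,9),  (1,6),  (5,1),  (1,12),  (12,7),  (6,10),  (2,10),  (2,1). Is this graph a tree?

|V| = 12, |E| = 14.
Connected but with 14 > 11 edges, so it has a cycle and is not a tree.

No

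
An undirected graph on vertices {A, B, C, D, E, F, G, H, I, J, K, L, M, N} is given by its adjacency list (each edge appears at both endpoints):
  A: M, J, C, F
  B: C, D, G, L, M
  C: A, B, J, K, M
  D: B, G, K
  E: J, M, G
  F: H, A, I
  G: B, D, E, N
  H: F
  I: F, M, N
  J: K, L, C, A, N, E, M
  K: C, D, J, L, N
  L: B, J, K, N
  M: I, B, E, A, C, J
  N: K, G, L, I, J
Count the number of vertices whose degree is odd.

Degrees: A:4, B:5, C:5, D:3, E:3, F:3, G:4, H:1, I:3, J:7, K:5, L:4, M:6, N:5
Odd-degree vertices: B, C, D, E, F, H, I, J, K, N.

10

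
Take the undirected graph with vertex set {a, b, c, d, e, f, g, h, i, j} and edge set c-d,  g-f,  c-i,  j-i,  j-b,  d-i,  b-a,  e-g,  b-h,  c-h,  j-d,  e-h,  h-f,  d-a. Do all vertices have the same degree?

Degrees: a:2, b:3, c:3, d:4, e:2, f:2, g:2, h:4, i:3, j:3
Degrees are not all equal (e.g. deg(a)=2 but deg(d)=4); not regular.

No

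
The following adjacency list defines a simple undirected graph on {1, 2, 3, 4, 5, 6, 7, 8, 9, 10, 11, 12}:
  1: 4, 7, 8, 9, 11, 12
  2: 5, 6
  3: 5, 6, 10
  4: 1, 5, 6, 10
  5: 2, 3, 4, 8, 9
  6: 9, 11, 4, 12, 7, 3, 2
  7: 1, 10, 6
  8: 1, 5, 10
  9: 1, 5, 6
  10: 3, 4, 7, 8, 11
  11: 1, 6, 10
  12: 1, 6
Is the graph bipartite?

A valid 2-coloring puts {2, 3, 4, 7, 8, 9, 11, 12} on one side and {1, 5, 6, 10} on the other; every edge crosses between the two sides.

Yes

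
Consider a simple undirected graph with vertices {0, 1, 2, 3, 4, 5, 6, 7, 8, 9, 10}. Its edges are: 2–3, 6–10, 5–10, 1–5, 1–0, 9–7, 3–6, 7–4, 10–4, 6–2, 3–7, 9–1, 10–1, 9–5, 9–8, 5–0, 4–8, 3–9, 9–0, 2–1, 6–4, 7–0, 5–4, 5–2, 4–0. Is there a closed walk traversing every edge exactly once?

Degrees: 0:5, 1:5, 2:4, 3:4, 4:6, 5:6, 6:4, 7:4, 8:2, 9:6, 10:4
Vertices with odd degree: 0, 1. An Eulerian circuit requires all degrees even.

No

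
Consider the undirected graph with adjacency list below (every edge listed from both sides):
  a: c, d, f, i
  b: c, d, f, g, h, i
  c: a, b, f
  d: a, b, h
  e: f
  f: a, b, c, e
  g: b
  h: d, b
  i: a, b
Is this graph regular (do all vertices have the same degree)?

No

Degrees: a:4, b:6, c:3, d:3, e:1, f:4, g:1, h:2, i:2
Degrees are not all equal (e.g. deg(e)=1 but deg(b)=6); not regular.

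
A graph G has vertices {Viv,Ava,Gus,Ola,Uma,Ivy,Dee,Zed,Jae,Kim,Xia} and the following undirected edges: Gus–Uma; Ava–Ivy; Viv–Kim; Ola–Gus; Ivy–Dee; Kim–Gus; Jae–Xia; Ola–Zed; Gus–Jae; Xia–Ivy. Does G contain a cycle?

The graph has 11 vertices, 10 edges, and 1 connected component.
Since 10 = 11 - 1, the graph is a forest and contains no cycle.

No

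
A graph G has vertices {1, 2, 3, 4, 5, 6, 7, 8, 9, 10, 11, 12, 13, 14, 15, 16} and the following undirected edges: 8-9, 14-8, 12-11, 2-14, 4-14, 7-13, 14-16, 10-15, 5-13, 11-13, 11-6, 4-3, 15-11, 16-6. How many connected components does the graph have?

Component: {1}
Component: {2, 3, 4, 5, 6, 7, 8, 9, 10, 11, 12, 13, 14, 15, 16}

2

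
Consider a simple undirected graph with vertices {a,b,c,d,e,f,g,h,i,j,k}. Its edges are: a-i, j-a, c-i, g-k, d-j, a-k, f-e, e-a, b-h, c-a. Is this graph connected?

No

Component: {b, h}
Component: {a, c, d, e, f, g, i, j, k}
No edge joins these 2 groups, so the graph is disconnected.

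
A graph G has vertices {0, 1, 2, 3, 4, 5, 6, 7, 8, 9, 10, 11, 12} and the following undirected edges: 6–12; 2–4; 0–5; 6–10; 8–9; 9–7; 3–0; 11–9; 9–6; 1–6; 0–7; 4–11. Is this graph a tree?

The graph has 13 vertices and 12 edges.
Connected and |E| = |V| - 1, which characterizes a tree.

Yes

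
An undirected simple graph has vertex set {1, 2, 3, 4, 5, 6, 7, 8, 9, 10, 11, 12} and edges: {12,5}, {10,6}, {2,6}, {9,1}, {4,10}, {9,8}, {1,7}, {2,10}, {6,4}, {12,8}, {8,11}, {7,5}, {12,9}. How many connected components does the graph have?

3

Component: {3}
Component: {2, 4, 6, 10}
Component: {1, 5, 7, 8, 9, 11, 12}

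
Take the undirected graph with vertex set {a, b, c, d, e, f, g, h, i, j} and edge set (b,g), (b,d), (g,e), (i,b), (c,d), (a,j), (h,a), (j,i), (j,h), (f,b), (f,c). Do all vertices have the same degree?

Degrees: a:2, b:4, c:2, d:2, e:1, f:2, g:2, h:2, i:2, j:3
Degrees are not all equal (e.g. deg(e)=1 but deg(b)=4); not regular.

No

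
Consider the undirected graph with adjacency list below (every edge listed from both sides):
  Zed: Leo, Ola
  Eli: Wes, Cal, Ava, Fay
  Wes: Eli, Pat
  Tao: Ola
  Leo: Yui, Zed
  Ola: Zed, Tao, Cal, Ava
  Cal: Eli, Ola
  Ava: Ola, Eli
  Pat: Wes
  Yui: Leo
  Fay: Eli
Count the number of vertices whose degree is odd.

Degrees: Zed:2, Eli:4, Wes:2, Tao:1, Leo:2, Ola:4, Cal:2, Ava:2, Pat:1, Yui:1, Fay:1
Odd-degree vertices: Tao, Pat, Yui, Fay.

4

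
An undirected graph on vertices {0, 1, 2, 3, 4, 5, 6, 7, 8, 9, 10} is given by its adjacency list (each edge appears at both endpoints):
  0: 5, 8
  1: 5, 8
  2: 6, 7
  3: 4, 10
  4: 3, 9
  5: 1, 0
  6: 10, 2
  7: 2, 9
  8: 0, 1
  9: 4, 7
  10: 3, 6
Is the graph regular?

Yes

Degrees: 0:2, 1:2, 2:2, 3:2, 4:2, 5:2, 6:2, 7:2, 8:2, 9:2, 10:2
Every vertex has degree 2, so the graph is 2-regular.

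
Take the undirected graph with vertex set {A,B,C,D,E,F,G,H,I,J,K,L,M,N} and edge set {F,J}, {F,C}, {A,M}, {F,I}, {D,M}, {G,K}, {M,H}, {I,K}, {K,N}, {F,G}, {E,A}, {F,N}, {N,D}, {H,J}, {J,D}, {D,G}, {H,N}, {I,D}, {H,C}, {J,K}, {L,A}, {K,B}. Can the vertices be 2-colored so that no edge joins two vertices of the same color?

Yes

A valid 2-coloring puts {B, C, E, G, I, J, L, M, N} on one side and {A, D, F, H, K} on the other; every edge crosses between the two sides.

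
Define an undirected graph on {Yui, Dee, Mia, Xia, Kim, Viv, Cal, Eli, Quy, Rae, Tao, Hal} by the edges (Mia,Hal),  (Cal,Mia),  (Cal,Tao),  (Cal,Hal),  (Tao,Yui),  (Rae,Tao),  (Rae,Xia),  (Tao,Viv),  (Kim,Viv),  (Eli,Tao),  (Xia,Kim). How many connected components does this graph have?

3

Component: {Dee}
Component: {Quy}
Component: {Yui, Mia, Xia, Kim, Viv, Cal, Eli, Rae, Tao, Hal}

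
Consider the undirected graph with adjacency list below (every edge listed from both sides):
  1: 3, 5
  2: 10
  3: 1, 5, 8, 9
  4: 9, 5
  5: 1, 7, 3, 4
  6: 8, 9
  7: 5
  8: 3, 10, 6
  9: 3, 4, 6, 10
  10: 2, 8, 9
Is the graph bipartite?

No

The cycle 3-1-5-3 has length 3, which is odd, so the graph is not bipartite.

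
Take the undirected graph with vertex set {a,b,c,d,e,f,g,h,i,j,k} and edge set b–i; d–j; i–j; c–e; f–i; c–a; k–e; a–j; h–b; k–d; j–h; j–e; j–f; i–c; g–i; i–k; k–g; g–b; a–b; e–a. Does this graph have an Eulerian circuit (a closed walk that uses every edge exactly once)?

Degrees: a:4, b:4, c:3, d:2, e:4, f:2, g:3, h:2, i:6, j:6, k:4
c, g have odd degree; an Eulerian circuit needs every degree to be even, so none exists.

No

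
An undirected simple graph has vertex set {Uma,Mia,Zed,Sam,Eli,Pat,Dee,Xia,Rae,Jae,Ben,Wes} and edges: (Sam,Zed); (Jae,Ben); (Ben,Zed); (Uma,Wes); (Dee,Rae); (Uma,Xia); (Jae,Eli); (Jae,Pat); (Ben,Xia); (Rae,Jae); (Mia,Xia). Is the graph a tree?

The graph has 12 vertices and 11 edges.
Connected and |E| = |V| - 1, which characterizes a tree.

Yes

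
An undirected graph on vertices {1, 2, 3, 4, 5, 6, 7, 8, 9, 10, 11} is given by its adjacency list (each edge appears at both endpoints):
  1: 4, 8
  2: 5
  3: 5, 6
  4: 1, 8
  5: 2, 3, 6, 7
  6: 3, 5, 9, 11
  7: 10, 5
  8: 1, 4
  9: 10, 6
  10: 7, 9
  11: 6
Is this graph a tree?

|V| = 11, |E| = 12.
It is not connected, so it is not a tree.

No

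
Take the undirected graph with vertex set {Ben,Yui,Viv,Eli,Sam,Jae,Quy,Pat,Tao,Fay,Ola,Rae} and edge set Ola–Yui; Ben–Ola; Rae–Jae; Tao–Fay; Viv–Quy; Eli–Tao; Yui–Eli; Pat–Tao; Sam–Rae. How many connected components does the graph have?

Component: {Viv, Quy}
Component: {Sam, Jae, Rae}
Component: {Ben, Yui, Eli, Pat, Tao, Fay, Ola}

3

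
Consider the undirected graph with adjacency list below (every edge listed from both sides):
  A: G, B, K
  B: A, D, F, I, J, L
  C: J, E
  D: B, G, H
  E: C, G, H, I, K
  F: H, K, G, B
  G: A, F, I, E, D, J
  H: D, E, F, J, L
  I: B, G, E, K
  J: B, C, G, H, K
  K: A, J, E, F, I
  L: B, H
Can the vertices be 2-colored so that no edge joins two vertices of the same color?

G-E-I-G is an odd cycle (length 3), and a bipartite graph can contain only even cycles.

No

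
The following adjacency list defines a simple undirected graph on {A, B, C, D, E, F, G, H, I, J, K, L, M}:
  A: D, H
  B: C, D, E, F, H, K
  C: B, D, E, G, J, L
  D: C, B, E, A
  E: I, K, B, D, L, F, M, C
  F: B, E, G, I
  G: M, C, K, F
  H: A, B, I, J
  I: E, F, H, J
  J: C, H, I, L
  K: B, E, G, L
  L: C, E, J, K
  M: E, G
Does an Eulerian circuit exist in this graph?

Yes

Degrees: A:2, B:6, C:6, D:4, E:8, F:4, G:4, H:4, I:4, J:4, K:4, L:4, M:2
All degrees are even and the non-isolated vertices are connected — an Eulerian circuit exists.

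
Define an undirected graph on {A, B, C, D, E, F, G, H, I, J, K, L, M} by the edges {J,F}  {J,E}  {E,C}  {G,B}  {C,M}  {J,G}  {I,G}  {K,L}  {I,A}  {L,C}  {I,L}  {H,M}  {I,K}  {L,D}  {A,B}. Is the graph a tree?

The graph has 13 vertices and 15 edges.
A tree on 13 vertices has exactly 12 edges; this graph has 15, so it contains a cycle and is not a tree.

No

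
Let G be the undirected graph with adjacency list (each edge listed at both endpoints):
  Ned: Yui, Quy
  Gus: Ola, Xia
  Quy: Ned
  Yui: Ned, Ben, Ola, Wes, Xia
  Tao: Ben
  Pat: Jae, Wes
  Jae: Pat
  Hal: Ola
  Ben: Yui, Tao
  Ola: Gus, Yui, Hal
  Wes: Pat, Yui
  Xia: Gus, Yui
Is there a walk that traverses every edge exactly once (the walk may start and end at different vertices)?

Degrees: Ned:2, Gus:2, Quy:1, Yui:5, Tao:1, Pat:2, Jae:1, Hal:1, Ben:2, Ola:3, Wes:2, Xia:2
Odd-degree vertices: Quy, Yui, Tao, Jae, Hal, Ola (6 total).
With 6 odd-degree vertices (more than two), no single trail can use every edge.

No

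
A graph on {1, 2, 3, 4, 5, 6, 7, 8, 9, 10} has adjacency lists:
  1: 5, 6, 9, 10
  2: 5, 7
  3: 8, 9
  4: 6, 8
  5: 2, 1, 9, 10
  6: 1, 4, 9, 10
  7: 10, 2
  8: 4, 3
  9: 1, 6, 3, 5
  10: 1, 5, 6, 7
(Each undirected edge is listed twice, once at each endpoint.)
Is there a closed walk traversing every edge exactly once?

Yes

Degrees: 1:4, 2:2, 3:2, 4:2, 5:4, 6:4, 7:2, 8:2, 9:4, 10:4
Every vertex has even degree and the edges form a single connected piece, so an Eulerian circuit exists.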